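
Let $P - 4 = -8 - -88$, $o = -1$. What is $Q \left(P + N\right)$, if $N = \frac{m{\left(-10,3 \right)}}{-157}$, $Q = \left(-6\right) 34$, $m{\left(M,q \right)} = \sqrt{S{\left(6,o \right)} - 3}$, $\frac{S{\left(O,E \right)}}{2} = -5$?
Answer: $-17136 + \frac{204 i \sqrt{13}}{157} \approx -17136.0 + 4.6849 i$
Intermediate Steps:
$S{\left(O,E \right)} = -10$ ($S{\left(O,E \right)} = 2 \left(-5\right) = -10$)
$P = 84$ ($P = 4 - -80 = 4 + \left(-8 + 88\right) = 4 + 80 = 84$)
$m{\left(M,q \right)} = i \sqrt{13}$ ($m{\left(M,q \right)} = \sqrt{-10 - 3} = \sqrt{-13} = i \sqrt{13}$)
$Q = -204$
$N = - \frac{i \sqrt{13}}{157}$ ($N = \frac{i \sqrt{13}}{-157} = i \sqrt{13} \left(- \frac{1}{157}\right) = - \frac{i \sqrt{13}}{157} \approx - 0.022965 i$)
$Q \left(P + N\right) = - 204 \left(84 - \frac{i \sqrt{13}}{157}\right) = -17136 + \frac{204 i \sqrt{13}}{157}$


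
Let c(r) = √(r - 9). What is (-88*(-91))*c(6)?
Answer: 8008*I*√3 ≈ 13870.0*I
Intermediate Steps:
c(r) = √(-9 + r)
(-88*(-91))*c(6) = (-88*(-91))*√(-9 + 6) = 8008*√(-3) = 8008*(I*√3) = 8008*I*√3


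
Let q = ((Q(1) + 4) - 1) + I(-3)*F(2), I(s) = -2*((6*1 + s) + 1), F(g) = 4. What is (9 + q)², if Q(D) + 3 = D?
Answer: 484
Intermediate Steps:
Q(D) = -3 + D
I(s) = -14 - 2*s (I(s) = -2*((6 + s) + 1) = -2*(7 + s) = -14 - 2*s)
q = -31 (q = (((-3 + 1) + 4) - 1) + (-14 - 2*(-3))*4 = ((-2 + 4) - 1) + (-14 + 6)*4 = (2 - 1) - 8*4 = 1 - 32 = -31)
(9 + q)² = (9 - 31)² = (-22)² = 484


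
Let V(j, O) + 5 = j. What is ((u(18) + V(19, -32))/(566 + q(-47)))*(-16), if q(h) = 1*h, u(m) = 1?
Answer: -80/173 ≈ -0.46243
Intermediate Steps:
V(j, O) = -5 + j
q(h) = h
((u(18) + V(19, -32))/(566 + q(-47)))*(-16) = ((1 + (-5 + 19))/(566 - 47))*(-16) = ((1 + 14)/519)*(-16) = (15*(1/519))*(-16) = (5/173)*(-16) = -80/173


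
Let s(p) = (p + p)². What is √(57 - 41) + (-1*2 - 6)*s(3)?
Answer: -284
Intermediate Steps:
s(p) = 4*p² (s(p) = (2*p)² = 4*p²)
√(57 - 41) + (-1*2 - 6)*s(3) = √(57 - 41) + (-1*2 - 6)*(4*3²) = √16 + (-2 - 6)*(4*9) = 4 - 8*36 = 4 - 288 = -284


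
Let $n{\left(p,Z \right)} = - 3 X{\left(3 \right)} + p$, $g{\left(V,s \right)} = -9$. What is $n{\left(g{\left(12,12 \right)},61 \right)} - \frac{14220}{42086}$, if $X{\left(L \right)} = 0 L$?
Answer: $- \frac{196497}{21043} \approx -9.3379$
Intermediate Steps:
$X{\left(L \right)} = 0$
$n{\left(p,Z \right)} = p$ ($n{\left(p,Z \right)} = \left(-3\right) 0 + p = 0 + p = p$)
$n{\left(g{\left(12,12 \right)},61 \right)} - \frac{14220}{42086} = -9 - \frac{14220}{42086} = -9 - 14220 \cdot \frac{1}{42086} = -9 - \frac{7110}{21043} = - \frac{196497}{21043}$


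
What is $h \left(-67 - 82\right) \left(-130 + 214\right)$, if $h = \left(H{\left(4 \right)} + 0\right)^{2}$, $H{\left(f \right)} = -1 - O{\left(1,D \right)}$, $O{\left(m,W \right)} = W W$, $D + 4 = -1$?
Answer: $-8460816$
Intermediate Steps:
$D = -5$ ($D = -4 - 1 = -5$)
$O{\left(m,W \right)} = W^{2}$
$H{\left(f \right)} = -26$ ($H{\left(f \right)} = -1 - \left(-5\right)^{2} = -1 - 25 = -26$)
$h = 676$ ($h = \left(-26 + 0\right)^{2} = \left(-26\right)^{2} = 676$)
$h \left(-67 - 82\right) \left(-130 + 214\right) = 676 \left(-67 - 82\right) \left(-130 + 214\right) = 676 \left(\left(-149\right) 84\right) = 676 \left(-12516\right) = -8460816$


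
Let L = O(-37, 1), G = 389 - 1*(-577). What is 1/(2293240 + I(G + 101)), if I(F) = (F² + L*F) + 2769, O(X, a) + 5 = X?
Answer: 1/3389684 ≈ 2.9501e-7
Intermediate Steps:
G = 966 (G = 389 + 577 = 966)
O(X, a) = -5 + X
L = -42 (L = -5 - 37 = -42)
I(F) = 2769 + F² - 42*F (I(F) = (F² - 42*F) + 2769 = 2769 + F² - 42*F)
1/(2293240 + I(G + 101)) = 1/(2293240 + (2769 + (966 + 101)² - 42*(966 + 101))) = 1/(2293240 + (2769 + 1067² - 42*1067)) = 1/(2293240 + (2769 + 1138489 - 44814)) = 1/(2293240 + 1096444) = 1/3389684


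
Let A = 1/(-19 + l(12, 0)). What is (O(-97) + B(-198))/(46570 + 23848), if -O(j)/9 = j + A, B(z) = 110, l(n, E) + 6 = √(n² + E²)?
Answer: 6394/457717 ≈ 0.013969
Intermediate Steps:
l(n, E) = -6 + √(E² + n²) (l(n, E) = -6 + √(n² + E²) = -6 + √(E² + n²))
A = -1/13 (A = 1/(-19 + (-6 + √(0² + 12²))) = 1/(-19 + (-6 + √(0 + 144))) = 1/(-19 + (-6 + √144)) = 1/(-19 + (-6 + 12)) = 1/(-19 + 6) = 1/(-13) = -1/13 ≈ -0.076923)
O(j) = 9/13 - 9*j (O(j) = -9*(j - 1/13) = -9*(-1/13 + j) = 9/13 - 9*j)
(O(-97) + B(-198))/(46570 + 23848) = ((9/13 - 9*(-97)) + 110)/(46570 + 23848) = ((9/13 + 873) + 110)/70418 = (11358/13 + 110)*(1/70418) = (12788/13)*(1/70418) = 6394/457717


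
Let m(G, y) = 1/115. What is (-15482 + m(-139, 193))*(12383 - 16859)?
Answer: 7969200204/115 ≈ 6.9297e+7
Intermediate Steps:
m(G, y) = 1/115
(-15482 + m(-139, 193))*(12383 - 16859) = (-15482 + 1/115)*(12383 - 16859) = -1780429/115*(-4476) = 7969200204/115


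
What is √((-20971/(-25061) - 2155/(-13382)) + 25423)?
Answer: √2859451185441371127146/335366302 ≈ 159.45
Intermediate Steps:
√((-20971/(-25061) - 2155/(-13382)) + 25423) = √((-20971*(-1/25061) - 2155*(-1/13382)) + 25423) = √((20971/25061 + 2155/13382) + 25423) = √(334640377/335366302 + 25423) = √(8526352136123/335366302) = √2859451185441371127146/335366302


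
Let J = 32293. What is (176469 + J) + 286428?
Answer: 495190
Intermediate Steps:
(176469 + J) + 286428 = (176469 + 32293) + 286428 = 208762 + 286428 = 495190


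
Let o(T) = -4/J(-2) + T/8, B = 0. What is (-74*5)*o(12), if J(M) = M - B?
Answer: -1295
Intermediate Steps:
J(M) = M (J(M) = M - 1*0 = M + 0 = M)
o(T) = 2 + T/8 (o(T) = -4/(-2) + T/8 = -4*(-½) + T*(⅛) = 2 + T/8)
(-74*5)*o(12) = (-74*5)*(2 + (⅛)*12) = -370*(2 + 3/2) = -370*7/2 = -1295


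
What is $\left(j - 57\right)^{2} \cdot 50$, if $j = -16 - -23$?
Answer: $125000$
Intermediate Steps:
$j = 7$ ($j = -16 + 23 = 7$)
$\left(j - 57\right)^{2} \cdot 50 = \left(7 - 57\right)^{2} \cdot 50 = \left(-50\right)^{2} \cdot 50 = 2500 \cdot 50 = 125000$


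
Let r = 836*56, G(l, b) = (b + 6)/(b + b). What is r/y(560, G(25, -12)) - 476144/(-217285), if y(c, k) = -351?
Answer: -10005288016/76267035 ≈ -131.19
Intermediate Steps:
G(l, b) = (6 + b)/(2*b) (G(l, b) = (6 + b)/((2*b)) = (6 + b)*(1/(2*b)) = (6 + b)/(2*b))
r = 46816
r/y(560, G(25, -12)) - 476144/(-217285) = 46816/(-351) - 476144/(-217285) = 46816*(-1/351) - 476144*(-1/217285) = -46816/351 + 476144/217285 = -10005288016/76267035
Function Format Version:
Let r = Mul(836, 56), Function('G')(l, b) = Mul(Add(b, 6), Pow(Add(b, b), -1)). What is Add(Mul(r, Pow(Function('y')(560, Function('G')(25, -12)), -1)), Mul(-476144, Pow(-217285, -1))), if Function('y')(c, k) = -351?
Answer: Rational(-10005288016, 76267035) ≈ -131.19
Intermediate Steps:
Function('G')(l, b) = Mul(Rational(1, 2), Pow(b, -1), Add(6, b)) (Function('G')(l, b) = Mul(Add(6, b), Pow(Mul(2, b), -1)) = Mul(Add(6, b), Mul(Rational(1, 2), Pow(b, -1))) = Mul(Rational(1, 2), Pow(b, -1), Add(6, b)))
r = 46816
Add(Mul(r, Pow(Function('y')(560, Function('G')(25, -12)), -1)), Mul(-476144, Pow(-217285, -1))) = Add(Mul(46816, Pow(-351, -1)), Mul(-476144, Pow(-217285, -1))) = Add(Mul(46816, Rational(-1, 351)), Mul(-476144, Rational(-1, 217285))) = Add(Rational(-46816, 351), Rational(476144, 217285)) = Rational(-10005288016, 76267035)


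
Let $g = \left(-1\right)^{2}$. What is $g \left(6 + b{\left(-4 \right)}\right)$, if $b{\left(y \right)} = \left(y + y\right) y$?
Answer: $38$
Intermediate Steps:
$b{\left(y \right)} = 2 y^{2}$ ($b{\left(y \right)} = 2 y y = 2 y^{2}$)
$g = 1$
$g \left(6 + b{\left(-4 \right)}\right) = 1 \left(6 + 2 \left(-4\right)^{2}\right) = 1 \left(6 + 2 \cdot 16\right) = 1 \left(6 + 32\right) = 1 \cdot 38 = 38$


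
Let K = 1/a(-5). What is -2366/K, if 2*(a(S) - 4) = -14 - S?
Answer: 1183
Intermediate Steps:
a(S) = -3 - S/2 (a(S) = 4 + (-14 - S)/2 = 4 + (-7 - S/2) = -3 - S/2)
K = -2 (K = 1/(-3 - ½*(-5)) = 1/(-3 + 5/2) = 1/(-½) = -2)
-2366/K = -2366/(-2) = -2366*(-½) = 1183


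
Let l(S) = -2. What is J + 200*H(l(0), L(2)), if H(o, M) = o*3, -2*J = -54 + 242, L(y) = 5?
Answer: -1294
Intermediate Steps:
J = -94 (J = -(-54 + 242)/2 = -½*188 = -94)
H(o, M) = 3*o
J + 200*H(l(0), L(2)) = -94 + 200*(3*(-2)) = -94 + 200*(-6) = -94 - 1200 = -1294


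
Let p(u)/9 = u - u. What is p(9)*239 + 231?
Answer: 231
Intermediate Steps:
p(u) = 0 (p(u) = 9*(u - u) = 9*0 = 0)
p(9)*239 + 231 = 0*239 + 231 = 0 + 231 = 231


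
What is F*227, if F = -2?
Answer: -454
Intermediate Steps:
F*227 = -2*227 = -454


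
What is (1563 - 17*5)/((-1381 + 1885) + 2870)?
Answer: 739/1687 ≈ 0.43806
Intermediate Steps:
(1563 - 17*5)/((-1381 + 1885) + 2870) = (1563 - 85)/(504 + 2870) = 1478/3374 = 1478*(1/3374) = 739/1687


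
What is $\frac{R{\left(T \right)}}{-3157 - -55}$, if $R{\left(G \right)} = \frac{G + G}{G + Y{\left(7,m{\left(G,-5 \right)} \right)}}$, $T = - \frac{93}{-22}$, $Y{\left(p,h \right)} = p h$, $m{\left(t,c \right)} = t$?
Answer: $- \frac{1}{12408} \approx -8.0593 \cdot 10^{-5}$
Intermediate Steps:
$Y{\left(p,h \right)} = h p$
$T = \frac{93}{22}$ ($T = \left(-93\right) \left(- \frac{1}{22}\right) = \frac{93}{22} \approx 4.2273$)
$R{\left(G \right)} = \frac{1}{4}$ ($R{\left(G \right)} = \frac{G + G}{G + G 7} = \frac{2 G}{G + 7 G} = \frac{2 G}{8 G} = 2 G \frac{1}{8 G} = \frac{1}{4}$)
$\frac{R{\left(T \right)}}{-3157 - -55} = \frac{1}{4 \left(-3157 - -55\right)} = \frac{1}{4 \left(-3157 + 55\right)} = \frac{1}{4 \left(-3102\right)} = \frac{1}{4} \left(- \frac{1}{3102}\right) = - \frac{1}{12408}$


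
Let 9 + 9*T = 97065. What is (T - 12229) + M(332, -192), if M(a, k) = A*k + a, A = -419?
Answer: 79335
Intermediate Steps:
T = 10784 (T = -1 + (⅑)*97065 = -1 + 10785 = 10784)
M(a, k) = a - 419*k (M(a, k) = -419*k + a = a - 419*k)
(T - 12229) + M(332, -192) = (10784 - 12229) + (332 - 419*(-192)) = -1445 + (332 + 80448) = -1445 + 80780 = 79335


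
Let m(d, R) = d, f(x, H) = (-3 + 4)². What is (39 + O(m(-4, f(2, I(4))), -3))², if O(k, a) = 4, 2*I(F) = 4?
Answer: 1849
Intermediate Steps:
I(F) = 2 (I(F) = (½)*4 = 2)
f(x, H) = 1 (f(x, H) = 1² = 1)
(39 + O(m(-4, f(2, I(4))), -3))² = (39 + 4)² = 43² = 1849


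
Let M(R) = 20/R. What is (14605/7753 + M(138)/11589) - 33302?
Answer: -206447955609911/6199616673 ≈ -33300.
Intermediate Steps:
(14605/7753 + M(138)/11589) - 33302 = (14605/7753 + (20/138)/11589) - 33302 = (14605*(1/7753) + (20*(1/138))*(1/11589)) - 33302 = (14605/7753 + (10/69)*(1/11589)) - 33302 = (14605/7753 + 10/799641) - 33302 = 11678834335/6199616673 - 33302 = -206447955609911/6199616673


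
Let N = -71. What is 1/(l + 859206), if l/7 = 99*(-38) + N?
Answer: 1/832375 ≈ 1.2014e-6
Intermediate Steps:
l = -26831 (l = 7*(99*(-38) - 71) = 7*(-3762 - 71) = 7*(-3833) = -26831)
1/(l + 859206) = 1/(-26831 + 859206) = 1/832375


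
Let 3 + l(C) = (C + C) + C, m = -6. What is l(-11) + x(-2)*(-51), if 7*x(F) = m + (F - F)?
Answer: 54/7 ≈ 7.7143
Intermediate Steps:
x(F) = -6/7 (x(F) = (-6 + (F - F))/7 = (-6 + 0)/7 = (⅐)*(-6) = -6/7)
l(C) = -3 + 3*C (l(C) = -3 + ((C + C) + C) = -3 + (2*C + C) = -3 + 3*C)
l(-11) + x(-2)*(-51) = (-3 + 3*(-11)) - 6/7*(-51) = (-3 - 33) + 306/7 = -36 + 306/7 = 54/7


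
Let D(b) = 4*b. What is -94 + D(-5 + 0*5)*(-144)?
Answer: 2786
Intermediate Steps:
-94 + D(-5 + 0*5)*(-144) = -94 + (4*(-5 + 0*5))*(-144) = -94 + (4*(-5 + 0))*(-144) = -94 + (4*(-5))*(-144) = -94 - 20*(-144) = -94 + 2880 = 2786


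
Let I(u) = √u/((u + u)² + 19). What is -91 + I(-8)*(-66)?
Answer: -91 - 12*I*√2/25 ≈ -91.0 - 0.67882*I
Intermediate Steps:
I(u) = √u/(19 + 4*u²) (I(u) = √u/((2*u)² + 19) = √u/(4*u² + 19) = √u/(19 + 4*u²))
-91 + I(-8)*(-66) = -91 + (√(-8)/(19 + 4*(-8)²))*(-66) = -91 + ((2*I*√2)/(19 + 4*64))*(-66) = -91 + ((2*I*√2)/(19 + 256))*(-66) = -91 + ((2*I*√2)/275)*(-66) = -91 + ((2*I*√2)*(1/275))*(-66) = -91 + (2*I*√2/275)*(-66) = -91 - 12*I*√2/25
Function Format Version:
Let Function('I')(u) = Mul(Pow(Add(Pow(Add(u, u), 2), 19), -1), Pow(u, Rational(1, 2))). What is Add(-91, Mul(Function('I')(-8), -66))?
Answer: Add(-91, Mul(Rational(-12, 25), I, Pow(2, Rational(1, 2)))) ≈ Add(-91.000, Mul(-0.67882, I))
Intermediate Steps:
Function('I')(u) = Mul(Pow(u, Rational(1, 2)), Pow(Add(19, Mul(4, Pow(u, 2))), -1)) (Function('I')(u) = Mul(Pow(Add(Pow(Mul(2, u), 2), 19), -1), Pow(u, Rational(1, 2))) = Mul(Pow(Add(Mul(4, Pow(u, 2)), 19), -1), Pow(u, Rational(1, 2))) = Mul(Pow(Add(19, Mul(4, Pow(u, 2))), -1), Pow(u, Rational(1, 2))) = Mul(Pow(u, Rational(1, 2)), Pow(Add(19, Mul(4, Pow(u, 2))), -1)))
Add(-91, Mul(Function('I')(-8), -66)) = Add(-91, Mul(Mul(Pow(-8, Rational(1, 2)), Pow(Add(19, Mul(4, Pow(-8, 2))), -1)), -66)) = Add(-91, Mul(Mul(Mul(2, I, Pow(2, Rational(1, 2))), Pow(Add(19, Mul(4, 64)), -1)), -66)) = Add(-91, Mul(Mul(Mul(2, I, Pow(2, Rational(1, 2))), Pow(Add(19, 256), -1)), -66)) = Add(-91, Mul(Mul(Mul(2, I, Pow(2, Rational(1, 2))), Pow(275, -1)), -66)) = Add(-91, Mul(Mul(Mul(2, I, Pow(2, Rational(1, 2))), Rational(1, 275)), -66)) = Add(-91, Mul(Mul(Rational(2, 275), I, Pow(2, Rational(1, 2))), -66)) = Add(-91, Mul(Rational(-12, 25), I, Pow(2, Rational(1, 2))))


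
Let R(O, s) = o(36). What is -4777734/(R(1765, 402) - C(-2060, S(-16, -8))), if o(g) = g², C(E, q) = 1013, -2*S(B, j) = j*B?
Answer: -4777734/283 ≈ -16882.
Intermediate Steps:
S(B, j) = -B*j/2 (S(B, j) = -j*B/2 = -B*j/2)
R(O, s) = 1296 (R(O, s) = 36² = 1296)
-4777734/(R(1765, 402) - C(-2060, S(-16, -8))) = -4777734/(1296 - 1*1013) = -4777734/(1296 - 1013) = -4777734/283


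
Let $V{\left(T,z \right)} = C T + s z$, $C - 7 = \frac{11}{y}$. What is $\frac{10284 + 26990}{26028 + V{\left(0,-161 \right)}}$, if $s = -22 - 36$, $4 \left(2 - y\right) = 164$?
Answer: $\frac{18637}{17683} \approx 1.0539$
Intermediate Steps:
$y = -39$ ($y = 2 - 41 = -39$)
$C = \frac{262}{39}$ ($C = 7 + \frac{11}{-39} = 7 + 11 \left(- \frac{1}{39}\right) = 7 - \frac{11}{39} = \frac{262}{39} \approx 6.7179$)
$s = -58$
$V{\left(T,z \right)} = - 58 z + \frac{262 T}{39}$ ($V{\left(T,z \right)} = \frac{262 T}{39} - 58 z = - 58 z + \frac{262 T}{39}$)
$\frac{10284 + 26990}{26028 + V{\left(0,-161 \right)}} = \frac{10284 + 26990}{26028 + \left(\left(-58\right) \left(-161\right) + \frac{262}{39} \cdot 0\right)} = \frac{37274}{26028 + \left(9338 + 0\right)} = \frac{37274}{26028 + 9338} = \frac{37274}{35366} = 37274 \cdot \frac{1}{35366} = \frac{18637}{17683}$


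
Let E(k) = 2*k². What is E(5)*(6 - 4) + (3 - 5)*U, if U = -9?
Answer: 118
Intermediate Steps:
E(5)*(6 - 4) + (3 - 5)*U = (2*5²)*(6 - 4) + (3 - 5)*(-9) = (2*25)*2 - 2*(-9) = 50*2 + 18 = 100 + 18 = 118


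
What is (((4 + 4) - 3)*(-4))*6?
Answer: -120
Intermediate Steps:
(((4 + 4) - 3)*(-4))*6 = ((8 - 3)*(-4))*6 = (5*(-4))*6 = -20*6 = -120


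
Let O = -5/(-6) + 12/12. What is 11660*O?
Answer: 64130/3 ≈ 21377.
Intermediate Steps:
O = 11/6 (O = -5*(-⅙) + 12*(1/12) = ⅚ + 1 = 11/6 ≈ 1.8333)
11660*O = 11660*(11/6) = 64130/3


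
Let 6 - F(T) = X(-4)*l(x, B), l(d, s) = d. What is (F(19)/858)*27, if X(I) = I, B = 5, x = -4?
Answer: -45/143 ≈ -0.31469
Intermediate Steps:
F(T) = -10 (F(T) = 6 - (-4)*(-4) = 6 - 1*16 = 6 - 16 = -10)
(F(19)/858)*27 = -10/858*27 = -10*1/858*27 = -5/429*27 = -45/143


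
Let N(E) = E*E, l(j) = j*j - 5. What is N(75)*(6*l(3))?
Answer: 135000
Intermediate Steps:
l(j) = -5 + j² (l(j) = j² - 5 = -5 + j²)
N(E) = E²
N(75)*(6*l(3)) = 75²*(6*(-5 + 3²)) = 5625*(6*(-5 + 9)) = 5625*(6*4) = 5625*24 = 135000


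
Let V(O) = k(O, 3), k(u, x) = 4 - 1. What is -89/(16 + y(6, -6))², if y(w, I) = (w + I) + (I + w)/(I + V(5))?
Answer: -89/256 ≈ -0.34766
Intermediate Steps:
k(u, x) = 3
V(O) = 3
y(w, I) = I + w + (I + w)/(3 + I) (y(w, I) = (w + I) + (I + w)/(I + 3) = (I + w) + (I + w)/(3 + I) = I + w + (I + w)/(3 + I))
-89/(16 + y(6, -6))² = -89/(16 + ((-6)² + 4*(-6) + 4*6 - 6*6)/(3 - 6))² = -89/(16 + (36 - 24 + 24 - 36)/(-3))² = -89/(16 - ⅓*0)² = -89/(16 + 0)² = -89/(16²) = -89/256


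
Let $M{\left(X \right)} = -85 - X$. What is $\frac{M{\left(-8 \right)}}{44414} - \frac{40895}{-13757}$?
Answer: $\frac{1815251241}{611003398} \approx 2.9709$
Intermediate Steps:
$\frac{M{\left(-8 \right)}}{44414} - \frac{40895}{-13757} = \frac{-85 - -8}{44414} - \frac{40895}{-13757} = \left(-85 + 8\right) \frac{1}{44414} - - \frac{40895}{13757} = \left(-77\right) \frac{1}{44414} + \frac{40895}{13757} = - \frac{77}{44414} + \frac{40895}{13757} = \frac{1815251241}{611003398}$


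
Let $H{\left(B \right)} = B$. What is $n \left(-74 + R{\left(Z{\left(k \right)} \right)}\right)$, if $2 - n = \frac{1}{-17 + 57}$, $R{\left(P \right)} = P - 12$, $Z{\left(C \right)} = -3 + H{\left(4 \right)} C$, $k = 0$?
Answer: $- \frac{7031}{40} \approx -175.77$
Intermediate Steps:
$Z{\left(C \right)} = -3 + 4 C$
$R{\left(P \right)} = -12 + P$
$n = \frac{79}{40}$ ($n = 2 - \frac{1}{-17 + 57} = 2 - \frac{1}{40} = \frac{79}{40} \approx 1.975$)
$n \left(-74 + R{\left(Z{\left(k \right)} \right)}\right) = \frac{79 \left(-74 + \left(-12 + \left(-3 + 4 \cdot 0\right)\right)\right)}{40} = \frac{79 \left(-74 + \left(-12 + \left(-3 + 0\right)\right)\right)}{40} = \frac{79 \left(-74 - 15\right)}{40} = \frac{79}{40} \left(-89\right) = - \frac{7031}{40}$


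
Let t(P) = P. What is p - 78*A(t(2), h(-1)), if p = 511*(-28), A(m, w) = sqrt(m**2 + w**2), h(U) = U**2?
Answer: -14308 - 78*sqrt(5) ≈ -14482.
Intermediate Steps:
p = -14308
p - 78*A(t(2), h(-1)) = -14308 - 78*sqrt(2**2 + ((-1)**2)**2) = -14308 - 78*sqrt(4 + 1**2) = -14308 - 78*sqrt(4 + 1) = -14308 - 78*sqrt(5)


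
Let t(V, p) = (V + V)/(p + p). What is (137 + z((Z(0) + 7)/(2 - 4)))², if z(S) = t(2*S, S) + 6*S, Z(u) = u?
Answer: 13924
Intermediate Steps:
t(V, p) = V/p (t(V, p) = (2*V)/((2*p)) = (2*V)*(1/(2*p)) = V/p)
z(S) = 2 + 6*S (z(S) = (2*S)/S + 6*S = 2 + 6*S)
(137 + z((Z(0) + 7)/(2 - 4)))² = (137 + (2 + 6*((0 + 7)/(2 - 4))))² = (137 + (2 + 6*(7/(-2))))² = (137 + (2 + 6*(7*(-½))))² = (137 + (2 + 6*(-7/2)))² = (137 + (2 - 21))² = (137 - 19)² = 118² = 13924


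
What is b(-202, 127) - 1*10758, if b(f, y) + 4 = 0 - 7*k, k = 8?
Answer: -10818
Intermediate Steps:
b(f, y) = -60 (b(f, y) = -4 + (0 - 7*8) = -4 + (0 - 56) = -4 - 56 = -60)
b(-202, 127) - 1*10758 = -60 - 1*10758 = -60 - 10758 = -10818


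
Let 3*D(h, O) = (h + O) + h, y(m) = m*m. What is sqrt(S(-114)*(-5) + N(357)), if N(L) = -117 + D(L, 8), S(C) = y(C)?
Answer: I*sqrt(583707)/3 ≈ 254.67*I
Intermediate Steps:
y(m) = m**2
S(C) = C**2
D(h, O) = O/3 + 2*h/3 (D(h, O) = ((h + O) + h)/3 = ((O + h) + h)/3 = (O + 2*h)/3 = O/3 + 2*h/3)
N(L) = -343/3 + 2*L/3 (N(L) = -117 + ((1/3)*8 + 2*L/3) = -117 + (8/3 + 2*L/3) = -343/3 + 2*L/3)
sqrt(S(-114)*(-5) + N(357)) = sqrt((-114)**2*(-5) + (-343/3 + (2/3)*357)) = sqrt(12996*(-5) + (-343/3 + 238)) = sqrt(-64980 + 371/3) = sqrt(-194569/3) = I*sqrt(583707)/3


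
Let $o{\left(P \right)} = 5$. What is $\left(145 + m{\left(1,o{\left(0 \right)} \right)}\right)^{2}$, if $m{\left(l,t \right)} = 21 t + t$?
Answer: $65025$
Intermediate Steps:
$m{\left(l,t \right)} = 22 t$
$\left(145 + m{\left(1,o{\left(0 \right)} \right)}\right)^{2} = \left(145 + 22 \cdot 5\right)^{2} = \left(145 + 110\right)^{2} = 255^{2} = 65025$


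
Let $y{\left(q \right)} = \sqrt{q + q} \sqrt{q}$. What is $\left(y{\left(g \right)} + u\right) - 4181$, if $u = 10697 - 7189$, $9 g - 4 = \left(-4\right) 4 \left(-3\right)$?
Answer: $-673 + \frac{52 \sqrt{2}}{9} \approx -664.83$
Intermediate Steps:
$g = \frac{52}{9}$ ($g = \frac{4}{9} + \frac{\left(-4\right) 4 \left(-3\right)}{9} = \frac{4}{9} + \frac{\left(-16\right) \left(-3\right)}{9} = \frac{4}{9} + \frac{1}{9} \cdot 48 = \frac{4}{9} + \frac{16}{3} = \frac{52}{9} \approx 5.7778$)
$u = 3508$
$y{\left(q \right)} = q \sqrt{2}$ ($y{\left(q \right)} = \sqrt{2 q} \sqrt{q} = \sqrt{2} \sqrt{q} \sqrt{q} = q \sqrt{2}$)
$\left(y{\left(g \right)} + u\right) - 4181 = \left(\frac{52 \sqrt{2}}{9} + 3508\right) - 4181 = \left(3508 + \frac{52 \sqrt{2}}{9}\right) - 4181 = -673 + \frac{52 \sqrt{2}}{9}$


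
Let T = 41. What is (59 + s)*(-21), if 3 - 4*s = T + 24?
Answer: -1827/2 ≈ -913.50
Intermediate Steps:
s = -31/2 (s = ¾ - (41 + 24)/4 = ¾ - ¼*65 = ¾ - 65/4 = -31/2 ≈ -15.500)
(59 + s)*(-21) = (59 - 31/2)*(-21) = (87/2)*(-21) = -1827/2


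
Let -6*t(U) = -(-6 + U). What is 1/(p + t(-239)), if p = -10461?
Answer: -6/63011 ≈ -9.5221e-5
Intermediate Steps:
t(U) = -1 + U/6 (t(U) = -(-1)*(-6 + U)/6 = -(6 - U)/6 = -1 + U/6)
1/(p + t(-239)) = 1/(-10461 + (-1 + (⅙)*(-239))) = 1/(-10461 + (-1 - 239/6)) = 1/(-10461 - 245/6) = 1/(-63011/6) = -6/63011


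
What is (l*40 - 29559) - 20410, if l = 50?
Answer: -47969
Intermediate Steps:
(l*40 - 29559) - 20410 = (50*40 - 29559) - 20410 = (2000 - 29559) - 20410 = -27559 - 20410 = -47969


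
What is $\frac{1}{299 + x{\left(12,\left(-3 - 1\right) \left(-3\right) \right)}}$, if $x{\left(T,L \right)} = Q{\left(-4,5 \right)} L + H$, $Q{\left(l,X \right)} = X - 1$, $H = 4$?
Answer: $\frac{1}{351} \approx 0.002849$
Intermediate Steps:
$Q{\left(l,X \right)} = -1 + X$
$x{\left(T,L \right)} = 4 + 4 L$ ($x{\left(T,L \right)} = \left(-1 + 5\right) L + 4 = 4 L + 4 = 4 + 4 L$)
$\frac{1}{299 + x{\left(12,\left(-3 - 1\right) \left(-3\right) \right)}} = \frac{1}{299 + \left(4 + 4 \left(-3 - 1\right) \left(-3\right)\right)} = \frac{1}{299 + \left(4 + 4 \left(\left(-4\right) \left(-3\right)\right)\right)} = \frac{1}{299 + \left(4 + 4 \cdot 12\right)} = \frac{1}{299 + \left(4 + 48\right)} = \frac{1}{299 + 52} = \frac{1}{351}$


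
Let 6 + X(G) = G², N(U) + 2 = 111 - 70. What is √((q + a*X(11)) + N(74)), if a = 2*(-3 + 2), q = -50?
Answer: I*√241 ≈ 15.524*I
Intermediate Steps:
N(U) = 39 (N(U) = -2 + (111 - 70) = -2 + 41 = 39)
a = -2 (a = 2*(-1) = -2)
X(G) = -6 + G²
√((q + a*X(11)) + N(74)) = √((-50 - 2*(-6 + 11²)) + 39) = √((-50 - 2*(-6 + 121)) + 39) = √((-50 - 2*115) + 39) = √((-50 - 230) + 39) = √(-280 + 39) = √(-241) = I*√241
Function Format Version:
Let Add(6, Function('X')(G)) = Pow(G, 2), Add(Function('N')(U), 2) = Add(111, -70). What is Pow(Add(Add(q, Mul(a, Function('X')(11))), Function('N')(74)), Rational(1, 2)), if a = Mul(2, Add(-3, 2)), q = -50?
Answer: Mul(I, Pow(241, Rational(1, 2))) ≈ Mul(15.524, I)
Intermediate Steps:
Function('N')(U) = 39 (Function('N')(U) = Add(-2, Add(111, -70)) = Add(-2, 41) = 39)
a = -2 (a = Mul(2, -1) = -2)
Function('X')(G) = Add(-6, Pow(G, 2))
Pow(Add(Add(q, Mul(a, Function('X')(11))), Function('N')(74)), Rational(1, 2)) = Pow(Add(Add(-50, Mul(-2, Add(-6, Pow(11, 2)))), 39), Rational(1, 2)) = Pow(Add(Add(-50, Mul(-2, Add(-6, 121))), 39), Rational(1, 2)) = Pow(Add(Add(-50, Mul(-2, 115)), 39), Rational(1, 2)) = Pow(Add(Add(-50, -230), 39), Rational(1, 2)) = Pow(Add(-280, 39), Rational(1, 2)) = Pow(-241, Rational(1, 2)) = Mul(I, Pow(241, Rational(1, 2)))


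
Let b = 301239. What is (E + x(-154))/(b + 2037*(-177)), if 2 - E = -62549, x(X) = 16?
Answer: -62567/59310 ≈ -1.0549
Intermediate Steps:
E = 62551 (E = 2 - 1*(-62549) = 2 + 62549 = 62551)
(E + x(-154))/(b + 2037*(-177)) = (62551 + 16)/(301239 + 2037*(-177)) = 62567/(301239 - 360549) = 62567/(-59310) = 62567*(-1/59310) = -62567/59310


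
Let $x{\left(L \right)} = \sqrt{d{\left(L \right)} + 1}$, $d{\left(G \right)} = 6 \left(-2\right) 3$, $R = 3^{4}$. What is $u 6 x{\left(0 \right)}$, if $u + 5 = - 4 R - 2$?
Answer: $- 1986 i \sqrt{35} \approx - 11749.0 i$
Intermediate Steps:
$R = 81$
$d{\left(G \right)} = -36$ ($d{\left(G \right)} = \left(-12\right) 3 = -36$)
$x{\left(L \right)} = i \sqrt{35}$ ($x{\left(L \right)} = \sqrt{-36 + 1} = \sqrt{-35} = i \sqrt{35}$)
$u = -331$ ($u = -5 - 326 = -331$)
$u 6 x{\left(0 \right)} = \left(-331\right) 6 i \sqrt{35} = - 1986 i \sqrt{35}$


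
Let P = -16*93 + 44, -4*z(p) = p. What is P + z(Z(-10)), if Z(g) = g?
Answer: -2883/2 ≈ -1441.5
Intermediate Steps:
z(p) = -p/4
P = -1444 (P = -1488 + 44 = -1444)
P + z(Z(-10)) = -1444 - ¼*(-10) = -1444 + 5/2 = -2883/2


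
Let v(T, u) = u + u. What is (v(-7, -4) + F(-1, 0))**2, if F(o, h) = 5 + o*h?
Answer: 9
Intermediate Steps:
F(o, h) = 5 + h*o
v(T, u) = 2*u
(v(-7, -4) + F(-1, 0))**2 = (2*(-4) + (5 + 0*(-1)))**2 = (-8 + (5 + 0))**2 = (-8 + 5)**2 = (-3)**2 = 9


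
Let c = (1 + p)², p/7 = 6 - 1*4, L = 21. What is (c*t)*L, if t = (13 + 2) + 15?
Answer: 141750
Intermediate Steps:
p = 14 (p = 7*(6 - 1*4) = 7*(6 - 4) = 7*2 = 14)
c = 225 (c = (1 + 14)² = 15² = 225)
t = 30 (t = 15 + 15 = 30)
(c*t)*L = (225*30)*21 = 6750*21 = 141750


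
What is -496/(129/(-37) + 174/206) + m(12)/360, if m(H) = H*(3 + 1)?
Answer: 788166/4195 ≈ 187.88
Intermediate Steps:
m(H) = 4*H (m(H) = H*4 = 4*H)
-496/(129/(-37) + 174/206) + m(12)/360 = -496/(129/(-37) + 174/206) + (4*12)/360 = -496/(129*(-1/37) + 174*(1/206)) + 48*(1/360) = -496/(-129/37 + 87/103) + 2/15 = -496/(-10068/3811) + 2/15 = -496*(-3811/10068) + 2/15 = 472564/2517 + 2/15 = 788166/4195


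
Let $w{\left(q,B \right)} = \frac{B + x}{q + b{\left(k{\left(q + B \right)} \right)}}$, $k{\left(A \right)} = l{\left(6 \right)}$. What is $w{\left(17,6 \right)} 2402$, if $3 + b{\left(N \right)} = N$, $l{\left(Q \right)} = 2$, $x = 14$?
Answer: $\frac{6005}{2} \approx 3002.5$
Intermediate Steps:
$k{\left(A \right)} = 2$
$b{\left(N \right)} = -3 + N$
$w{\left(q,B \right)} = \frac{14 + B}{-1 + q}$ ($w{\left(q,B \right)} = \frac{B + 14}{q + \left(-3 + 2\right)} = \frac{14 + B}{q - 1} = \frac{14 + B}{-1 + q}$)
$w{\left(17,6 \right)} 2402 = \frac{14 + 6}{-1 + 17} \cdot 2402 = \frac{1}{16} \cdot 20 \cdot 2402 = \frac{5}{4} \cdot 2402 = \frac{6005}{2}$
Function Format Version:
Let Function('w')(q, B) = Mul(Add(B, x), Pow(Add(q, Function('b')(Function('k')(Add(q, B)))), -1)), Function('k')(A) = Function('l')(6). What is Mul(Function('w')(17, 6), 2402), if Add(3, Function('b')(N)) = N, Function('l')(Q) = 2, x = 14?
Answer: Rational(6005, 2) ≈ 3002.5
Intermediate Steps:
Function('k')(A) = 2
Function('b')(N) = Add(-3, N)
Function('w')(q, B) = Mul(Pow(Add(-1, q), -1), Add(14, B)) (Function('w')(q, B) = Mul(Add(B, 14), Pow(Add(q, Add(-3, 2)), -1)) = Mul(Add(14, B), Pow(Add(q, -1), -1)) = Mul(Add(14, B), Pow(Add(-1, q), -1)) = Mul(Pow(Add(-1, q), -1), Add(14, B)))
Mul(Function('w')(17, 6), 2402) = Mul(Mul(Pow(Add(-1, 17), -1), Add(14, 6)), 2402) = Mul(Mul(Pow(16, -1), 20), 2402) = Mul(Mul(Rational(1, 16), 20), 2402) = Mul(Rational(5, 4), 2402) = Rational(6005, 2)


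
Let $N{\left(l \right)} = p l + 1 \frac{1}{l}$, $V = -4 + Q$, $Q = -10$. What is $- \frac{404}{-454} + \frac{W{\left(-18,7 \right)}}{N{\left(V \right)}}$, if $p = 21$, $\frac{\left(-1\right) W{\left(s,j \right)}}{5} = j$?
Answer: $\frac{942864}{934559} \approx 1.0089$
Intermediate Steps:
$W{\left(s,j \right)} = - 5 j$
$V = -14$ ($V = -4 - 10 = -14$)
$N{\left(l \right)} = \frac{1}{l} + 21 l$ ($N{\left(l \right)} = 21 l + 1 \frac{1}{l} = 21 l + \frac{1}{l} = \frac{1}{l} + 21 l$)
$- \frac{404}{-454} + \frac{W{\left(-18,7 \right)}}{N{\left(V \right)}} = - \frac{404}{-454} + \frac{\left(-5\right) 7}{\frac{1}{-14} + 21 \left(-14\right)} = \left(-404\right) \left(- \frac{1}{454}\right) - \frac{35}{- \frac{1}{14} - 294} = \frac{202}{227} - \frac{35}{- \frac{4117}{14}} = \frac{202}{227} - - \frac{490}{4117} = \frac{202}{227} + \frac{490}{4117} = \frac{942864}{934559}$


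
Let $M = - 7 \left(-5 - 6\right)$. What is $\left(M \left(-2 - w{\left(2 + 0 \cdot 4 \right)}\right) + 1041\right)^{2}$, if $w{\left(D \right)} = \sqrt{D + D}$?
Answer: $537289$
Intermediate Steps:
$w{\left(D \right)} = \sqrt{2} \sqrt{D}$ ($w{\left(D \right)} = \sqrt{2 D} = \sqrt{2} \sqrt{D}$)
$M = 77$ ($M = \left(-7\right) \left(-11\right) = 77$)
$\left(M \left(-2 - w{\left(2 + 0 \cdot 4 \right)}\right) + 1041\right)^{2} = \left(77 \left(-2 - \sqrt{2} \sqrt{2 + 0 \cdot 4}\right) + 1041\right)^{2} = \left(77 \left(-2 - \sqrt{2} \sqrt{2 + 0}\right) + 1041\right)^{2} = \left(77 \left(-2 - \sqrt{2} \sqrt{2}\right) + 1041\right)^{2} = \left(77 \left(-2 - 2\right) + 1041\right)^{2} = \left(77 \left(-4\right) + 1041\right)^{2} = \left(-308 + 1041\right)^{2} = 733^{2} = 537289$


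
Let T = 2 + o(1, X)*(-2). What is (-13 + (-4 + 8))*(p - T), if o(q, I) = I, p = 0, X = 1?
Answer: 0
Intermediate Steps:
T = 0 (T = 2 + 1*(-2) = 2 - 2 = 0)
(-13 + (-4 + 8))*(p - T) = (-13 + (-4 + 8))*(0 - 1*0) = (-13 + 4)*(0 + 0) = -9*0 = 0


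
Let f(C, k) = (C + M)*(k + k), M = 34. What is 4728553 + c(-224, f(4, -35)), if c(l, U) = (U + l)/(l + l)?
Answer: 75656951/16 ≈ 4.7286e+6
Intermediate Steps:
f(C, k) = 2*k*(34 + C) (f(C, k) = (C + 34)*(k + k) = (34 + C)*(2*k) = 2*k*(34 + C))
c(l, U) = (U + l)/(2*l) (c(l, U) = (U + l)/((2*l)) = (U + l)*(1/(2*l)) = (U + l)/(2*l))
4728553 + c(-224, f(4, -35)) = 4728553 + (½)*(2*(-35)*(34 + 4) - 224)/(-224) = 4728553 + (½)*(-1/224)*(2*(-35)*38 - 224) = 4728553 + (½)*(-1/224)*(-2660 - 224) = 4728553 + (½)*(-1/224)*(-2884) = 4728553 + 103/16 = 75656951/16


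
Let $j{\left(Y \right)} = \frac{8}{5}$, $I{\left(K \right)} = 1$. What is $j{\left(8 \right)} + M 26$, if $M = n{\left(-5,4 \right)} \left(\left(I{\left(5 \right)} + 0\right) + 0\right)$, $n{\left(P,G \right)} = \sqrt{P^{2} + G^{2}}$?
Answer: $\frac{8}{5} + 26 \sqrt{41} \approx 168.08$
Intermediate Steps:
$n{\left(P,G \right)} = \sqrt{G^{2} + P^{2}}$
$j{\left(Y \right)} = \frac{8}{5}$ ($j{\left(Y \right)} = 8 \cdot \frac{1}{5} = \frac{8}{5}$)
$M = \sqrt{41}$ ($M = \sqrt{4^{2} + \left(-5\right)^{2}} \left(\left(1 + 0\right) + 0\right) = \sqrt{16 + 25} \left(1 + 0\right) = \sqrt{41} \cdot 1 = \sqrt{41} \approx 6.4031$)
$j{\left(8 \right)} + M 26 = \frac{8}{5} + \sqrt{41} \cdot 26 = \frac{8}{5} + 26 \sqrt{41}$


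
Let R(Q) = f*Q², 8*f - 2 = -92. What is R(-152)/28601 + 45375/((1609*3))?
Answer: 14378845/46019009 ≈ 0.31245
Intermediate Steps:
f = -45/4 (f = ¼ + (⅛)*(-92) = ¼ - 23/2 = -45/4 ≈ -11.250)
R(Q) = -45*Q²/4
R(-152)/28601 + 45375/((1609*3)) = -45/4*(-152)²/28601 + 45375/((1609*3)) = -45/4*23104*(1/28601) + 45375/4827 = -259920*1/28601 + 45375*(1/4827) = -259920/28601 + 15125/1609 = 14378845/46019009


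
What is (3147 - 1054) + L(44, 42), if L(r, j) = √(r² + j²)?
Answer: 2093 + 10*√37 ≈ 2153.8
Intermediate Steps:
L(r, j) = √(j² + r²)
(3147 - 1054) + L(44, 42) = (3147 - 1054) + √(42² + 44²) = 2093 + √(1764 + 1936) = 2093 + √3700 = 2093 + 10*√37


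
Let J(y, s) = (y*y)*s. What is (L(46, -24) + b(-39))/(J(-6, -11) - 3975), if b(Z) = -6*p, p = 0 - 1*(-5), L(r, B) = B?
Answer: 18/1457 ≈ 0.012354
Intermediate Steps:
p = 5 (p = 0 + 5 = 5)
b(Z) = -30 (b(Z) = -6*5 = -30)
J(y, s) = s*y² (J(y, s) = y²*s = s*y²)
(L(46, -24) + b(-39))/(J(-6, -11) - 3975) = (-24 - 30)/(-11*(-6)² - 3975) = -54/(-11*36 - 3975) = -54/(-396 - 3975) = -54/(-4371) = -54*(-1/4371) = 18/1457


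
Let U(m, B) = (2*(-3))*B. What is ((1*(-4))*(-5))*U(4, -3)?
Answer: 360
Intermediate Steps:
U(m, B) = -6*B
((1*(-4))*(-5))*U(4, -3) = ((1*(-4))*(-5))*(-6*(-3)) = -4*(-5)*18 = 20*18 = 360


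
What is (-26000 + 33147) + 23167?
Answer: 30314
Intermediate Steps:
(-26000 + 33147) + 23167 = 7147 + 23167 = 30314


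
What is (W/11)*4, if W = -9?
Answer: -36/11 ≈ -3.2727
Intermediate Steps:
(W/11)*4 = -9/11*4 = -36/11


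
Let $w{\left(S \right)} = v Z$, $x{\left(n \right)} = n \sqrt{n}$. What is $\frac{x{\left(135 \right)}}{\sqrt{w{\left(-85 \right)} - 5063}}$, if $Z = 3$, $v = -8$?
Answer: $- \frac{405 i \sqrt{76305}}{5087} \approx - 21.992 i$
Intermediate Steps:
$x{\left(n \right)} = n^{\frac{3}{2}}$
$w{\left(S \right)} = -24$ ($w{\left(S \right)} = \left(-8\right) 3 = -24$)
$\frac{x{\left(135 \right)}}{\sqrt{w{\left(-85 \right)} - 5063}} = \frac{135^{\frac{3}{2}}}{\sqrt{-24 - 5063}} = \frac{405 \sqrt{15}}{\sqrt{-5087}} = \frac{405 \sqrt{15}}{i \sqrt{5087}} = 405 \sqrt{15} \left(- \frac{i \sqrt{5087}}{5087}\right) = - \frac{405 i \sqrt{76305}}{5087}$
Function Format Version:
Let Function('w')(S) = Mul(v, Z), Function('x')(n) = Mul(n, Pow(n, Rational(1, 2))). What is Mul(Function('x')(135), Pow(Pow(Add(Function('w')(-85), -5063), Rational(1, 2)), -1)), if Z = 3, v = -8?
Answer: Mul(Rational(-405, 5087), I, Pow(76305, Rational(1, 2))) ≈ Mul(-21.992, I)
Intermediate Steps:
Function('x')(n) = Pow(n, Rational(3, 2))
Function('w')(S) = -24 (Function('w')(S) = Mul(-8, 3) = -24)
Mul(Function('x')(135), Pow(Pow(Add(Function('w')(-85), -5063), Rational(1, 2)), -1)) = Mul(Pow(135, Rational(3, 2)), Pow(Pow(Add(-24, -5063), Rational(1, 2)), -1)) = Mul(Mul(405, Pow(15, Rational(1, 2))), Pow(Pow(-5087, Rational(1, 2)), -1)) = Mul(Mul(405, Pow(15, Rational(1, 2))), Pow(Mul(I, Pow(5087, Rational(1, 2))), -1)) = Mul(Mul(405, Pow(15, Rational(1, 2))), Mul(Rational(-1, 5087), I, Pow(5087, Rational(1, 2)))) = Mul(Rational(-405, 5087), I, Pow(76305, Rational(1, 2)))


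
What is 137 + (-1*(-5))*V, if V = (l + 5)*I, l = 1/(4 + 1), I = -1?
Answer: 111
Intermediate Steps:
l = ⅕ (l = 1/5 = ⅕ ≈ 0.20000)
V = -26/5 (V = (⅕ + 5)*(-1) = (26/5)*(-1) = -26/5 ≈ -5.2000)
137 + (-1*(-5))*V = 137 - 1*(-5)*(-26/5) = 137 + 5*(-26/5) = 137 - 26 = 111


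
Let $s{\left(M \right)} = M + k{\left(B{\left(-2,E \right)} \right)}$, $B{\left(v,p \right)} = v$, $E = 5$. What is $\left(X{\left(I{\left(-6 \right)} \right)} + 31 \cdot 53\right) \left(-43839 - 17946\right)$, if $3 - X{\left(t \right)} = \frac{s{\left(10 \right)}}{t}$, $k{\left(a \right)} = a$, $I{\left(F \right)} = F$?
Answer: $-101780490$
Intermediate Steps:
$s{\left(M \right)} = -2 + M$ ($s{\left(M \right)} = M - 2 = -2 + M$)
$X{\left(t \right)} = 3 - \frac{8}{t}$ ($X{\left(t \right)} = 3 - \frac{-2 + 10}{t} = 3 - \frac{8}{t}$)
$\left(X{\left(I{\left(-6 \right)} \right)} + 31 \cdot 53\right) \left(-43839 - 17946\right) = \left(\left(3 - \frac{8}{-6}\right) + 31 \cdot 53\right) \left(-43839 - 17946\right) = \left(\left(3 - - \frac{4}{3}\right) + 1643\right) \left(-61785\right) = \left(\left(3 + \frac{4}{3}\right) + 1643\right) \left(-61785\right) = \left(\frac{13}{3} + 1643\right) \left(-61785\right) = \frac{4942}{3} \left(-61785\right) = -101780490$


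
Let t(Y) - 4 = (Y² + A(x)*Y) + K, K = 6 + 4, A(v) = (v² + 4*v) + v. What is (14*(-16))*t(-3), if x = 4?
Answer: 19040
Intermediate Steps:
A(v) = v² + 5*v
K = 10
t(Y) = 14 + Y² + 36*Y (t(Y) = 4 + ((Y² + (4*(5 + 4))*Y) + 10) = 4 + ((Y² + (4*9)*Y) + 10) = 4 + ((Y² + 36*Y) + 10) = 4 + (10 + Y² + 36*Y) = 14 + Y² + 36*Y)
(14*(-16))*t(-3) = (14*(-16))*(14 + (-3)² + 36*(-3)) = -224*(14 + 9 - 108) = -224*(-85) = 19040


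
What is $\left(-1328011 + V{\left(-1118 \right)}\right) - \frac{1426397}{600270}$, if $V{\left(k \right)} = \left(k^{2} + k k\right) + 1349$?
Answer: $\frac{704226933823}{600270} \approx 1.1732 \cdot 10^{6}$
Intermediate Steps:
$V{\left(k \right)} = 1349 + 2 k^{2}$ ($V{\left(k \right)} = \left(k^{2} + k^{2}\right) + 1349 = 2 k^{2} + 1349 = 1349 + 2 k^{2}$)
$\left(-1328011 + V{\left(-1118 \right)}\right) - \frac{1426397}{600270} = \left(-1328011 + \left(1349 + 2 \left(-1118\right)^{2}\right)\right) - \frac{1426397}{600270} = \left(-1328011 + \left(1349 + 2 \cdot 1249924\right)\right) - \frac{1426397}{600270} = \left(-1328011 + \left(1349 + 2499848\right)\right) - \frac{1426397}{600270} = \left(-1328011 + 2501197\right) - \frac{1426397}{600270} = 1173186 - \frac{1426397}{600270} = \frac{704226933823}{600270}$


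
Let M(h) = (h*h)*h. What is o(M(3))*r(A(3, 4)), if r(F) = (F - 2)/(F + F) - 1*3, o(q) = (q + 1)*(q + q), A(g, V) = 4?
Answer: -4158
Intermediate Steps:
M(h) = h³ (M(h) = h²*h = h³)
o(q) = 2*q*(1 + q) (o(q) = (1 + q)*(2*q) = 2*q*(1 + q))
r(F) = -3 + (-2 + F)/(2*F) (r(F) = (-2 + F)/((2*F)) - 3 = (-2 + F)*(1/(2*F)) - 3 = (-2 + F)/(2*F) - 3 = -3 + (-2 + F)/(2*F))
o(M(3))*r(A(3, 4)) = (2*3³*(1 + 3³))*(-5/2 - 1/4) = (2*27*(1 + 27))*(-5/2 - 1*¼) = (2*27*28)*(-5/2 - ¼) = 1512*(-11/4) = -4158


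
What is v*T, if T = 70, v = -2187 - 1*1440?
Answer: -253890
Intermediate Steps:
v = -3627 (v = -2187 - 1440 = -3627)
v*T = -3627*70 = -253890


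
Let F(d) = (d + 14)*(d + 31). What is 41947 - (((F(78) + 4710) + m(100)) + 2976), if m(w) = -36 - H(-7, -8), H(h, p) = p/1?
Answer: 24261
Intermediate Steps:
F(d) = (14 + d)*(31 + d)
H(h, p) = p (H(h, p) = p*1 = p)
m(w) = -28 (m(w) = -36 - 1*(-8) = -36 + 8 = -28)
41947 - (((F(78) + 4710) + m(100)) + 2976) = 41947 - ((((434 + 78**2 + 45*78) + 4710) - 28) + 2976) = 41947 - ((((434 + 6084 + 3510) + 4710) - 28) + 2976) = 41947 - (((10028 + 4710) - 28) + 2976) = 41947 - ((14738 - 28) + 2976) = 41947 - (14710 + 2976) = 41947 - 1*17686 = 41947 - 17686 = 24261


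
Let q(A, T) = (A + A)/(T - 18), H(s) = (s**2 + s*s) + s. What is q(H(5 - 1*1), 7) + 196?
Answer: 2084/11 ≈ 189.45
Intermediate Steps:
H(s) = s + 2*s**2 (H(s) = (s**2 + s**2) + s = 2*s**2 + s = s + 2*s**2)
q(A, T) = 2*A/(-18 + T) (q(A, T) = (2*A)/(-18 + T) = 2*A/(-18 + T))
q(H(5 - 1*1), 7) + 196 = 2*((5 - 1*1)*(1 + 2*(5 - 1*1)))/(-18 + 7) + 196 = 2*((5 - 1)*(1 + 2*(5 - 1)))/(-11) + 196 = 2*(4*(1 + 2*4))*(-1/11) + 196 = 2*(4*(1 + 8))*(-1/11) + 196 = 2*(4*9)*(-1/11) + 196 = 2*36*(-1/11) + 196 = -72/11 + 196 = 2084/11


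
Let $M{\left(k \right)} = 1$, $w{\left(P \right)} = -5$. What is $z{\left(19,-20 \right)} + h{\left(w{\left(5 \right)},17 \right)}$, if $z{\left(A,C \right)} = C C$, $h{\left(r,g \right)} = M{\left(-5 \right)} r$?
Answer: $395$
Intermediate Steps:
$h{\left(r,g \right)} = r$ ($h{\left(r,g \right)} = 1 r = r$)
$z{\left(A,C \right)} = C^{2}$
$z{\left(19,-20 \right)} + h{\left(w{\left(5 \right)},17 \right)} = \left(-20\right)^{2} - 5 = 400 - 5 = 395$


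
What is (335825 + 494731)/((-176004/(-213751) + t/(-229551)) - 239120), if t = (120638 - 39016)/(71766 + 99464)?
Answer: -3489041420024804303940/1004503864235024415401 ≈ -3.4734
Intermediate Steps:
t = 40811/85615 (t = 81622/171230 = 81622*(1/171230) = 40811/85615 ≈ 0.47668)
(335825 + 494731)/((-176004/(-213751) + t/(-229551)) - 239120) = (335825 + 494731)/((-176004/(-213751) + (40811/85615)/(-229551)) - 239120) = 830556/((-176004*(-1/213751) + (40811/85615)*(-1/229551)) - 239120) = 830556/((176004/213751 - 40811/19653008865) - 239120) = 830556/(3458999448883399/4200850297902615 - 239120) = 830556/(-1004503864235024415401/4200850297902615) = 830556*(-4200850297902615/1004503864235024415401) = -3489041420024804303940/1004503864235024415401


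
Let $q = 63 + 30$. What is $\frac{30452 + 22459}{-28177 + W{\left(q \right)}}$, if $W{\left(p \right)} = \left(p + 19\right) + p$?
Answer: $- \frac{5879}{3108} \approx -1.8916$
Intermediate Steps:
$q = 93$
$W{\left(p \right)} = 19 + 2 p$ ($W{\left(p \right)} = \left(19 + p\right) + p = 19 + 2 p$)
$\frac{30452 + 22459}{-28177 + W{\left(q \right)}} = \frac{30452 + 22459}{-28177 + \left(19 + 2 \cdot 93\right)} = \frac{52911}{-28177 + \left(19 + 186\right)} = \frac{52911}{-28177 + 205} = \frac{52911}{-27972} = 52911 \left(- \frac{1}{27972}\right) = - \frac{5879}{3108}$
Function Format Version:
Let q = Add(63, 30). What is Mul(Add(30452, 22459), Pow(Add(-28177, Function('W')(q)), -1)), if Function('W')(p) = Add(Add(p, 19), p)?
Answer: Rational(-5879, 3108) ≈ -1.8916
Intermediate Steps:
q = 93
Function('W')(p) = Add(19, Mul(2, p)) (Function('W')(p) = Add(Add(19, p), p) = Add(19, Mul(2, p)))
Mul(Add(30452, 22459), Pow(Add(-28177, Function('W')(q)), -1)) = Mul(Add(30452, 22459), Pow(Add(-28177, Add(19, Mul(2, 93))), -1)) = Mul(52911, Pow(Add(-28177, Add(19, 186)), -1)) = Mul(52911, Pow(Add(-28177, 205), -1)) = Mul(52911, Pow(-27972, -1)) = Mul(52911, Rational(-1, 27972)) = Rational(-5879, 3108)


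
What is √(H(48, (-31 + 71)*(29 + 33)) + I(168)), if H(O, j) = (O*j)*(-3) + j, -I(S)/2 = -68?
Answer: 2*I*√88626 ≈ 595.4*I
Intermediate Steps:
I(S) = 136 (I(S) = -2*(-68) = 136)
H(O, j) = j - 3*O*j (H(O, j) = -3*O*j + j = j - 3*O*j)
√(H(48, (-31 + 71)*(29 + 33)) + I(168)) = √(((-31 + 71)*(29 + 33))*(1 - 3*48) + 136) = √((40*62)*(1 - 144) + 136) = √(2480*(-143) + 136) = √(-354640 + 136) = √(-354504) = 2*I*√88626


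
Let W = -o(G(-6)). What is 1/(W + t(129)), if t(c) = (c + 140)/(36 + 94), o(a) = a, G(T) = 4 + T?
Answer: 130/529 ≈ 0.24575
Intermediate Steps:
W = 2 (W = -(4 - 6) = -1*(-2) = 2)
t(c) = 14/13 + c/130 (t(c) = (140 + c)/130 = (140 + c)*(1/130) = 14/13 + c/130)
1/(W + t(129)) = 1/(2 + (14/13 + (1/130)*129)) = 1/(2 + (14/13 + 129/130)) = 1/(2 + 269/130) = 1/(529/130) = 130/529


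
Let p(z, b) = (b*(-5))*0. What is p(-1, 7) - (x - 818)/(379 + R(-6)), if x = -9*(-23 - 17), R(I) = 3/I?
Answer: 916/757 ≈ 1.2100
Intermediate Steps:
x = 360 (x = -9*(-40) = 360)
p(z, b) = 0 (p(z, b) = -5*b*0 = 0)
p(-1, 7) - (x - 818)/(379 + R(-6)) = 0 - (360 - 818)/(379 + 3/(-6)) = 0 - (-458)/(379 + 3*(-⅙)) = 0 - (-458)/(379 - ½) = 0 - (-458)/757/2 = 0 - (-458)*2/757 = 0 - 1*(-916/757) = 0 + 916/757 = 916/757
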